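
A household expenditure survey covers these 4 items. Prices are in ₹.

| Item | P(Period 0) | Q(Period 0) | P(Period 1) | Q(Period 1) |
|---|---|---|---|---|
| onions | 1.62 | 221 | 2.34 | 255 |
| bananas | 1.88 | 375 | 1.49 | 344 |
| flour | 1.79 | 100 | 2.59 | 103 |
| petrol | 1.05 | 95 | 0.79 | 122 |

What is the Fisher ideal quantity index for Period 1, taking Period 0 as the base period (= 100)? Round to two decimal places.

Laspeyres component (base-period weights):
ΣP(Period 0)Q(Period 1) = 1.62×255 + 1.88×344 + 1.79×103 + 1.05×122 = 413.1 + 646.72 + 184.37 + 128.1 = 1372.29
ΣP(Period 0)Q(Period 0) = 1.62×221 + 1.88×375 + 1.79×100 + 1.05×95 = 358.02 + 705 + 179 + 99.75 = 1341.77
L = 1372.29 / 1341.77 × 100 = 102.2746
Paasche component (current-period weights):
ΣP(Period 1)Q(Period 1) = 2.34×255 + 1.49×344 + 2.59×103 + 0.79×122 = 596.7 + 512.56 + 266.77 + 96.38 = 1472.41
ΣP(Period 1)Q(Period 0) = 2.34×221 + 1.49×375 + 2.59×100 + 0.79×95 = 517.14 + 558.75 + 259 + 75.05 = 1409.94
P = 1472.41 / 1409.94 × 100 = 104.4307
Fisher = √(L × P) = √(102.2746 × 104.4307) = 103.3470

103.35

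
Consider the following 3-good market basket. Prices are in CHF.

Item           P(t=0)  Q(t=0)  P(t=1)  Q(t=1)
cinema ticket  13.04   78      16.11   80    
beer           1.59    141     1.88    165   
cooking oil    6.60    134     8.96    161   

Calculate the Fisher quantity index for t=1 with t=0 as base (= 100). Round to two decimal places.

Laspeyres component (base-period weights):
ΣP(t=0)Q(t=1) = 13.04×80 + 1.59×165 + 6.60×161 = 1043.2 + 262.35 + 1062.6 = 2368.15
ΣP(t=0)Q(t=0) = 13.04×78 + 1.59×141 + 6.60×134 = 1017.12 + 224.19 + 884.4 = 2125.71
L = 2368.15 / 2125.71 × 100 = 111.4051
Paasche component (current-period weights):
ΣP(t=1)Q(t=1) = 16.11×80 + 1.88×165 + 8.96×161 = 1288.8 + 310.2 + 1442.56 = 3041.56
ΣP(t=1)Q(t=0) = 16.11×78 + 1.88×141 + 8.96×134 = 1256.58 + 265.08 + 1200.64 = 2722.3
P = 3041.56 / 2722.3 × 100 = 111.7276
Fisher = √(L × P) = √(111.4051 × 111.7276) = 111.5662

111.57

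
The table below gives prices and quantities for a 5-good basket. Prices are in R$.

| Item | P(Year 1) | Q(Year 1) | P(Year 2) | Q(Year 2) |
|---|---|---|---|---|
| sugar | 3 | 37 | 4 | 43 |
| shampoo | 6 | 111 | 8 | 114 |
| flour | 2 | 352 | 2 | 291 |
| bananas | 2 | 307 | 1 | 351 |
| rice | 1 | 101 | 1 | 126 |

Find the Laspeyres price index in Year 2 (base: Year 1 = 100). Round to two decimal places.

97.81

Laspeyres price index uses base-period quantities as weights.
ΣP(Year 2)·Q(Year 1) = 4×37 + 8×111 + 2×352 + 1×307 + 1×101 = 148 + 888 + 704 + 307 + 101 = 2148
ΣP(Year 1)·Q(Year 1) = 3×37 + 6×111 + 2×352 + 2×307 + 1×101 = 111 + 666 + 704 + 614 + 101 = 2196
Index = 2148 / 2196 × 100 = 97.8142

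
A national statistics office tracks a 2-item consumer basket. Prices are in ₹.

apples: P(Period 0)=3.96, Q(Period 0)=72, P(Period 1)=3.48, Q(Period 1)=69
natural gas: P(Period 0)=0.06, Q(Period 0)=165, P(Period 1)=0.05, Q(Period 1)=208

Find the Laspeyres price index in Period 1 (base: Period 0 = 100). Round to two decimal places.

87.73

Laspeyres price index uses base-period quantities as weights.
ΣP(Period 1)·Q(Period 0) = 3.48×72 + 0.05×165 = 250.56 + 8.25 = 258.81
ΣP(Period 0)·Q(Period 0) = 3.96×72 + 0.06×165 = 285.12 + 9.9 = 295.02
Index = 258.81 / 295.02 × 100 = 87.7263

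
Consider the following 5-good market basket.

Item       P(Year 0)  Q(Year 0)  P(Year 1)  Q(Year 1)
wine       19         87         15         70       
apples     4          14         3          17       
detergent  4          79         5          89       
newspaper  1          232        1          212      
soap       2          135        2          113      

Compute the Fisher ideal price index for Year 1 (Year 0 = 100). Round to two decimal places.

89.65

Laspeyres component (base-period weights):
ΣP(Year 1)Q(Year 0) = 15×87 + 3×14 + 5×79 + 1×232 + 2×135 = 1305 + 42 + 395 + 232 + 270 = 2244
ΣP(Year 0)Q(Year 0) = 19×87 + 4×14 + 4×79 + 1×232 + 2×135 = 1653 + 56 + 316 + 232 + 270 = 2527
L = 2244 / 2527 × 100 = 88.8009
Paasche component (current-period weights):
ΣP(Year 1)Q(Year 1) = 15×70 + 3×17 + 5×89 + 1×212 + 2×113 = 1050 + 51 + 445 + 212 + 226 = 1984
ΣP(Year 0)Q(Year 1) = 19×70 + 4×17 + 4×89 + 1×212 + 2×113 = 1330 + 68 + 356 + 212 + 226 = 2192
P = 1984 / 2192 × 100 = 90.5109
Fisher = √(L × P) = √(88.8009 × 90.5109) = 89.6519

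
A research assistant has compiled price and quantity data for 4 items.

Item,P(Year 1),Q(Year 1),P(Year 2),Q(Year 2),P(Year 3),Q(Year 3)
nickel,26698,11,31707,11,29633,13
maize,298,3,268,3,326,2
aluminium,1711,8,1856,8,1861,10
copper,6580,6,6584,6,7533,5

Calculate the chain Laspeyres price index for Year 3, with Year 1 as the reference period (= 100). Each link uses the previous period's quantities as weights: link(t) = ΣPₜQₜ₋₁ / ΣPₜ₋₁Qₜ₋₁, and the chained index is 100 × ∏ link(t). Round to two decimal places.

111.30

Link Year 1→Year 2:
ΣP(Year 2)Q(Year 1) = 31707×11 + 268×3 + 1856×8 + 6584×6 = 348777 + 804 + 14848 + 39504 = 403933
ΣP(Year 1)Q(Year 1) = 26698×11 + 298×3 + 1711×8 + 6580×6 = 293678 + 894 + 13688 + 39480 = 347740
link = 403933/347740 = 1.161595
Link Year 2→Year 3:
ΣP(Year 3)Q(Year 2) = 29633×11 + 326×3 + 1861×8 + 7533×6 = 325963 + 978 + 14888 + 45198 = 387027
ΣP(Year 2)Q(Year 2) = 31707×11 + 268×3 + 1856×8 + 6584×6 = 348777 + 804 + 14848 + 39504 = 403933
link = 387027/403933 = 0.958147
Chained index = 100 × 1.161595 × 0.958147 = 111.2978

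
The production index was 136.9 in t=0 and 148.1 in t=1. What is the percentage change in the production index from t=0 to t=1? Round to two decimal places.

Change = (148.1 − 136.9) / 136.9 × 100
       = 11.2 / 136.9 × 100 = 8.1812%

8.18%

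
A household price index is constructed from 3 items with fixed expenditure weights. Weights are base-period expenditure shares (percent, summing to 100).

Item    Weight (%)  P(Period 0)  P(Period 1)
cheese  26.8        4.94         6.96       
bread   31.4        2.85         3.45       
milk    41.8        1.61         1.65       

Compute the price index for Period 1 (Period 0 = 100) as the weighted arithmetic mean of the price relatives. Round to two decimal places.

118.61

cheese: 26.8 × (6.96/4.94) = 26.8 × 1.408907 = 37.7587
bread: 31.4 × (3.45/2.85) = 31.4 × 1.210526 = 38.0105
milk: 41.8 × (1.65/1.61) = 41.8 × 1.024845 = 42.8385
Index = Σ wᵢ·(p₁ᵢ/p₀ᵢ) = 37.7587 + 38.0105 + 42.8385 = 118.6077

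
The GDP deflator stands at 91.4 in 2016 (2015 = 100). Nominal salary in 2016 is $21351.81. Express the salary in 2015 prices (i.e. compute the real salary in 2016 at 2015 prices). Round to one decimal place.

23360.8

Real = Nominal ÷ (Index/100) = 21351.81 ÷ (91.4/100)
     = 21351.81 ÷ 0.914 = 23360.8425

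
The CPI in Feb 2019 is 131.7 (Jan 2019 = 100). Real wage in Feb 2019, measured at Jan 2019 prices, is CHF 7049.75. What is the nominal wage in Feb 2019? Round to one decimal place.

9284.5

Nominal = Real × (Index/100) = 7049.75 × (131.7/100)
        = 7049.75 × 1.317 = 9284.5207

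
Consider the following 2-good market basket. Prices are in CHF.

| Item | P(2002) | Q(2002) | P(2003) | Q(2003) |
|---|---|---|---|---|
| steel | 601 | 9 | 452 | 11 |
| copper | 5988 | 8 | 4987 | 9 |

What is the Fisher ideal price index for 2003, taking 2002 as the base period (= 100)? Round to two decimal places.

Laspeyres component (base-period weights):
ΣP(2003)Q(2002) = 452×9 + 4987×8 = 4068 + 39896 = 43964
ΣP(2002)Q(2002) = 601×9 + 5988×8 = 5409 + 47904 = 53313
L = 43964 / 53313 × 100 = 82.4639
Paasche component (current-period weights):
ΣP(2003)Q(2003) = 452×11 + 4987×9 = 4972 + 44883 = 49855
ΣP(2002)Q(2003) = 601×11 + 5988×9 = 6611 + 53892 = 60503
P = 49855 / 60503 × 100 = 82.4009
Fisher = √(L × P) = √(82.4639 × 82.4009) = 82.4324

82.43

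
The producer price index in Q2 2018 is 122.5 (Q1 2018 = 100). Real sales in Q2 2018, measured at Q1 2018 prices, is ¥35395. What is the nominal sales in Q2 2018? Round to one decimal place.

43358.9

Nominal = Real × (Index/100) = 35395 × (122.5/100)
        = 35395 × 1.225 = 43358.8750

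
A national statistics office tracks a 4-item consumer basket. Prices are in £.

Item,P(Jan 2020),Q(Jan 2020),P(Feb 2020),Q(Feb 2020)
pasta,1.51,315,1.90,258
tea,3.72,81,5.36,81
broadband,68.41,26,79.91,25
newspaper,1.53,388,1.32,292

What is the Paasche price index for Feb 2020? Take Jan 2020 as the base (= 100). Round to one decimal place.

Paasche price index uses current-period quantities as weights.
ΣP(Feb 2020)·Q(Feb 2020) = 1.90×258 + 5.36×81 + 79.91×25 + 1.32×292 = 490.2 + 434.16 + 1997.75 + 385.44 = 3307.55
ΣP(Jan 2020)·Q(Feb 2020) = 1.51×258 + 3.72×81 + 68.41×25 + 1.53×292 = 389.58 + 301.32 + 1710.25 + 446.76 = 2847.91
Index = 3307.55 / 2847.91 × 100 = 116.1396

116.1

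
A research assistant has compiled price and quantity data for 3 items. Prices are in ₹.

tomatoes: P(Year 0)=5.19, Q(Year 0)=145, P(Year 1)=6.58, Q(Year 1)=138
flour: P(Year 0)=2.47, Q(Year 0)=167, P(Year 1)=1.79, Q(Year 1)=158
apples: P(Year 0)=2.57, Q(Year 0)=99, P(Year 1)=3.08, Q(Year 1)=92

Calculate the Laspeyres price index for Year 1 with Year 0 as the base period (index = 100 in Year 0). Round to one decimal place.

Laspeyres price index uses base-period quantities as weights.
ΣP(Year 1)·Q(Year 0) = 6.58×145 + 1.79×167 + 3.08×99 = 954.1 + 298.93 + 304.92 = 1557.95
ΣP(Year 0)·Q(Year 0) = 5.19×145 + 2.47×167 + 2.57×99 = 752.55 + 412.49 + 254.43 = 1419.47
Index = 1557.95 / 1419.47 × 100 = 109.7558

109.8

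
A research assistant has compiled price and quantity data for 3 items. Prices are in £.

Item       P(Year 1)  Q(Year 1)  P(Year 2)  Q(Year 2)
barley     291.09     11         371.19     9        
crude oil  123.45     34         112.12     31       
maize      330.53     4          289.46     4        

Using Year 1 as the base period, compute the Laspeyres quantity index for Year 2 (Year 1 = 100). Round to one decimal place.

89.1

Laspeyres quantity index uses base-period prices as weights.
ΣP(Year 1)·Q(Year 2) = 291.09×9 + 123.45×31 + 330.53×4 = 2619.81 + 3826.95 + 1322.12 = 7768.88
ΣP(Year 1)·Q(Year 1) = 291.09×11 + 123.45×34 + 330.53×4 = 3201.99 + 4197.3 + 1322.12 = 8721.41
Index = 7768.88 / 8721.41 × 100 = 89.0783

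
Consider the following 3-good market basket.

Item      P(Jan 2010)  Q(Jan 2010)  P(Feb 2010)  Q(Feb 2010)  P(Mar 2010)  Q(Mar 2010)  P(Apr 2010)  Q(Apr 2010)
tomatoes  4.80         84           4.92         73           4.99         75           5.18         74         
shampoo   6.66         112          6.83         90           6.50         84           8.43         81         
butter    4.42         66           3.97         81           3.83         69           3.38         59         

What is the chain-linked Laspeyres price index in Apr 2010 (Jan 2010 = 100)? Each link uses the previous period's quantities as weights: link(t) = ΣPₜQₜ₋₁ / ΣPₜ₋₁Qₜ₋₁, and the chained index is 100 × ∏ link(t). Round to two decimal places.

109.11

Link Jan 2010→Feb 2010:
ΣP(Feb 2010)Q(Jan 2010) = 4.92×84 + 6.83×112 + 3.97×66 = 413.28 + 764.96 + 262.02 = 1440.26
ΣP(Jan 2010)Q(Jan 2010) = 4.80×84 + 6.66×112 + 4.42×66 = 403.2 + 745.92 + 291.72 = 1440.84
link = 1440.26/1440.84 = 0.999597
Link Feb 2010→Mar 2010:
ΣP(Mar 2010)Q(Feb 2010) = 4.99×73 + 6.50×90 + 3.83×81 = 364.27 + 585 + 310.23 = 1259.5
ΣP(Feb 2010)Q(Feb 2010) = 4.92×73 + 6.83×90 + 3.97×81 = 359.16 + 614.7 + 321.57 = 1295.43
link = 1259.5/1295.43 = 0.972264
Link Mar 2010→Apr 2010:
ΣP(Apr 2010)Q(Mar 2010) = 5.18×75 + 8.43×84 + 3.38×69 = 388.5 + 708.12 + 233.22 = 1329.84
ΣP(Mar 2010)Q(Mar 2010) = 4.99×75 + 6.50×84 + 3.83×69 = 374.25 + 546 + 264.27 = 1184.52
link = 1329.84/1184.52 = 1.122683
Chained index = 100 × 0.999597 × 0.972264 × 1.122683 = 109.1105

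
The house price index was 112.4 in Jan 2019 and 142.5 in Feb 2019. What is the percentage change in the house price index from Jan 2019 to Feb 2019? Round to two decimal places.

26.78%

Change = (142.5 − 112.4) / 112.4 × 100
       = 30.1 / 112.4 × 100 = 26.7794%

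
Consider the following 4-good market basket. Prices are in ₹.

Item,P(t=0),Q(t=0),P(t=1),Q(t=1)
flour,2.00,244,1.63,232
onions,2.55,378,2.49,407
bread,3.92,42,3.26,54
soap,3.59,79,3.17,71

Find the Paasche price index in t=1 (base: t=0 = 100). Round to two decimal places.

91.07

Paasche price index uses current-period quantities as weights.
ΣP(t=1)·Q(t=1) = 1.63×232 + 2.49×407 + 3.26×54 + 3.17×71 = 378.16 + 1013.43 + 176.04 + 225.07 = 1792.7
ΣP(t=0)·Q(t=1) = 2.00×232 + 2.55×407 + 3.92×54 + 3.59×71 = 464 + 1037.85 + 211.68 + 254.89 = 1968.42
Index = 1792.7 / 1968.42 × 100 = 91.0730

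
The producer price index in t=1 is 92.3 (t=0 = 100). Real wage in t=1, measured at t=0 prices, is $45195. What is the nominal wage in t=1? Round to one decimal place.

41715.0

Nominal = Real × (Index/100) = 45195 × (92.3/100)
        = 45195 × 0.923 = 41714.9850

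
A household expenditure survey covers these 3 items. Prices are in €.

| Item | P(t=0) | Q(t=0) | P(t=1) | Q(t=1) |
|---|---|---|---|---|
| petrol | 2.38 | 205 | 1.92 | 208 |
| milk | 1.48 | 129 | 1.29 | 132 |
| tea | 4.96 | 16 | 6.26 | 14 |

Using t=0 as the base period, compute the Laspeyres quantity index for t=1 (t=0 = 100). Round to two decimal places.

100.22

Laspeyres quantity index uses base-period prices as weights.
ΣP(t=0)·Q(t=1) = 2.38×208 + 1.48×132 + 4.96×14 = 495.04 + 195.36 + 69.44 = 759.84
ΣP(t=0)·Q(t=0) = 2.38×205 + 1.48×129 + 4.96×16 = 487.9 + 190.92 + 79.36 = 758.18
Index = 759.84 / 758.18 × 100 = 100.2189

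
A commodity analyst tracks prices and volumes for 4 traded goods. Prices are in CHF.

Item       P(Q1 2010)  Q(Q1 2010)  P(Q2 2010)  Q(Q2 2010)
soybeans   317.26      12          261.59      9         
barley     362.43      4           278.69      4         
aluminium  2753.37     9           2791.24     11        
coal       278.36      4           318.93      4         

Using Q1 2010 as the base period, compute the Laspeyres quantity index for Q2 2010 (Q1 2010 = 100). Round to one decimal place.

114.6

Laspeyres quantity index uses base-period prices as weights.
ΣP(Q1 2010)·Q(Q2 2010) = 317.26×9 + 362.43×4 + 2753.37×11 + 278.36×4 = 2855.34 + 1449.72 + 30287.07 + 1113.44 = 35705.57
ΣP(Q1 2010)·Q(Q1 2010) = 317.26×12 + 362.43×4 + 2753.37×9 + 278.36×4 = 3807.12 + 1449.72 + 24780.33 + 1113.44 = 31150.61
Index = 35705.57 / 31150.61 × 100 = 114.6224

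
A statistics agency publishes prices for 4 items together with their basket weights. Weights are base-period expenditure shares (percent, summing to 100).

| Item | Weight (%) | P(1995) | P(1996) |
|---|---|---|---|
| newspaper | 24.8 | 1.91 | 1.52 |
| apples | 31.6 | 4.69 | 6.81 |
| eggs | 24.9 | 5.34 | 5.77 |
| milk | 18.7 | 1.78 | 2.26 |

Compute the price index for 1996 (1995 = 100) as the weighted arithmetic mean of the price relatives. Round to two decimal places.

newspaper: 24.8 × (1.52/1.91) = 24.8 × 0.795812 = 19.7361
apples: 31.6 × (6.81/4.69) = 31.6 × 1.452026 = 45.8840
eggs: 24.9 × (5.77/5.34) = 24.9 × 1.080524 = 26.9051
milk: 18.7 × (2.26/1.78) = 18.7 × 1.269663 = 23.7427
Index = Σ wᵢ·(p₁ᵢ/p₀ᵢ) = 19.7361 + 45.8840 + 26.9051 + 23.7427 = 116.2679

116.27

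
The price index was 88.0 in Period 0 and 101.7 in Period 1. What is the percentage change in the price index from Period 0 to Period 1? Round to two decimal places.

Change = (101.7 − 88.0) / 88.0 × 100
       = 13.7 / 88.0 × 100 = 15.5682%

15.57%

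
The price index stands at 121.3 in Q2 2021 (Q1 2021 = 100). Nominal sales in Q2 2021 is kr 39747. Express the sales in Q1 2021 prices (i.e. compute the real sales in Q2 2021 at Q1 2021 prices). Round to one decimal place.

32767.5

Real = Nominal ÷ (Index/100) = 39747 ÷ (121.3/100)
     = 39747 ÷ 1.213 = 32767.5185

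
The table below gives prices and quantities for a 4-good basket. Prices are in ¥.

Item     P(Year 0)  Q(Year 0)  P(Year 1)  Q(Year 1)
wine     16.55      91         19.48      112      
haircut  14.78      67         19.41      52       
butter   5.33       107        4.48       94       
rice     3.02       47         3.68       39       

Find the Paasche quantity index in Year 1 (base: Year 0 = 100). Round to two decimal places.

100.81

Paasche quantity index uses current-period prices as weights.
ΣP(Year 1)·Q(Year 1) = 19.48×112 + 19.41×52 + 4.48×94 + 3.68×39 = 2181.76 + 1009.32 + 421.12 + 143.52 = 3755.72
ΣP(Year 1)·Q(Year 0) = 19.48×91 + 19.41×67 + 4.48×107 + 3.68×47 = 1772.68 + 1300.47 + 479.36 + 172.96 = 3725.47
Index = 3755.72 / 3725.47 × 100 = 100.8120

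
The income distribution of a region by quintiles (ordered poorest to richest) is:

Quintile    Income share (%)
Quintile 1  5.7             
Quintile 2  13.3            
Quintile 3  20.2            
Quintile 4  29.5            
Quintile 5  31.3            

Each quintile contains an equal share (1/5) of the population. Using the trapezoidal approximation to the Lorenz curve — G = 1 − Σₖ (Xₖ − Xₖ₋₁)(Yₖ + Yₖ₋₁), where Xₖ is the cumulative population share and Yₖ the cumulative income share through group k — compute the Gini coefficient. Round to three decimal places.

0.270

Cumulative income shares Yₖ: 0.0570, 0.1900, 0.3920, 0.6870, 1.0000
Σ (Xₖ−Xₖ₋₁)(Yₖ+Yₖ₋₁) = (1/5)(0.0570+0.0000) + (1/5)(0.1900+0.0570) + (1/5)(0.3920+0.1900) + (1/5)(0.6870+0.3920) + (1/5)(1.0000+0.6870)
  = 0.0114 + 0.0494 + 0.1164 + 0.2158 + 0.3374 = 0.7304
G = 1 − 0.7304 = 0.2696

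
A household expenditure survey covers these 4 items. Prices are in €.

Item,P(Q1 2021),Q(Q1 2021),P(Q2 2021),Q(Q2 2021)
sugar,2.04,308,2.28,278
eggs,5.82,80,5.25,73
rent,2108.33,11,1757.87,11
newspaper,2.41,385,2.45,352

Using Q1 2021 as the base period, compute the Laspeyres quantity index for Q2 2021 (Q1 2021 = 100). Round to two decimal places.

99.28

Laspeyres quantity index uses base-period prices as weights.
ΣP(Q1 2021)·Q(Q2 2021) = 2.04×278 + 5.82×73 + 2108.33×11 + 2.41×352 = 567.12 + 424.86 + 23191.63 + 848.32 = 25031.93
ΣP(Q1 2021)·Q(Q1 2021) = 2.04×308 + 5.82×80 + 2108.33×11 + 2.41×385 = 628.32 + 465.6 + 23191.63 + 927.85 = 25213.4
Index = 25031.93 / 25213.4 × 100 = 99.2803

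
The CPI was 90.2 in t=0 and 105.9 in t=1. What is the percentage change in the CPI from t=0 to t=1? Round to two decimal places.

Change = (105.9 − 90.2) / 90.2 × 100
       = 15.7 / 90.2 × 100 = 17.4058%

17.41%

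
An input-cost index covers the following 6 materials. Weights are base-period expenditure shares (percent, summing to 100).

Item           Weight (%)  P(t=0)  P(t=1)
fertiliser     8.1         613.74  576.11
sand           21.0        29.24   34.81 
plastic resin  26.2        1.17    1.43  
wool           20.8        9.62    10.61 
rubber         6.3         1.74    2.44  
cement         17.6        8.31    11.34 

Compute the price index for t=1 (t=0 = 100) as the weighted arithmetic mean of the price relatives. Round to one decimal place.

fertiliser: 8.1 × (576.11/613.74) = 8.1 × 0.938687 = 7.6034
sand: 21.0 × (34.81/29.24) = 21.0 × 1.190492 = 25.0003
plastic resin: 26.2 × (1.43/1.17) = 26.2 × 1.222222 = 32.0222
wool: 20.8 × (10.61/9.62) = 20.8 × 1.102911 = 22.9405
rubber: 6.3 × (2.44/1.74) = 6.3 × 1.402299 = 8.8345
cement: 17.6 × (11.34/8.31) = 17.6 × 1.364621 = 24.0173
Index = Σ wᵢ·(p₁ᵢ/p₀ᵢ) = 7.6034 + 25.0003 + 32.0222 + 22.9405 + 8.8345 + 24.0173 = 120.4183

120.4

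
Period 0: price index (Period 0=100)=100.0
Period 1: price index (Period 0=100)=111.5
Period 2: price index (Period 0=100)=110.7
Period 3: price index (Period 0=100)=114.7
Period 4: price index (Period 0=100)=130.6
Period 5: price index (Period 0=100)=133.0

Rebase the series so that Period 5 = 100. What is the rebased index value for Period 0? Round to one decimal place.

Rebased(Period 0) = 100.0 / 133.0 × 100 = 75.1880

75.2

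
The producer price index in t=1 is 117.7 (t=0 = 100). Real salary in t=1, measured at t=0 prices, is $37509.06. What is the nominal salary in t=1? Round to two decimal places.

Nominal = Real × (Index/100) = 37509.06 × (117.7/100)
        = 37509.06 × 1.177 = 44148.1636

44148.16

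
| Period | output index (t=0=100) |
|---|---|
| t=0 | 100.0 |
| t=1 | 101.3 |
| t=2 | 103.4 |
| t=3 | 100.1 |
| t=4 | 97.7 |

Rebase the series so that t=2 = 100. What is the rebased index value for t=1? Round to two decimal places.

Rebased(t=1) = 101.3 / 103.4 × 100 = 97.9691

97.97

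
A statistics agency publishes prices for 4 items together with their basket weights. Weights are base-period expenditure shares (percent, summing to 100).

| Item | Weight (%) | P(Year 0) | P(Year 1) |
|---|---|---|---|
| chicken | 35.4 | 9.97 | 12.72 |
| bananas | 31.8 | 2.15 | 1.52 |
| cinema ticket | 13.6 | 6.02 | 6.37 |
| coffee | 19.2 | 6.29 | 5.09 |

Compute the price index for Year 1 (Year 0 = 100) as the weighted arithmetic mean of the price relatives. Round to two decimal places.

chicken: 35.4 × (12.72/9.97) = 35.4 × 1.275827 = 45.1643
bananas: 31.8 × (1.52/2.15) = 31.8 × 0.706977 = 22.4819
cinema ticket: 13.6 × (6.37/6.02) = 13.6 × 1.058140 = 14.3907
coffee: 19.2 × (5.09/6.29) = 19.2 × 0.809221 = 15.5370
Index = Σ wᵢ·(p₁ᵢ/p₀ᵢ) = 45.1643 + 22.4819 + 14.3907 + 15.5370 = 97.5739

97.57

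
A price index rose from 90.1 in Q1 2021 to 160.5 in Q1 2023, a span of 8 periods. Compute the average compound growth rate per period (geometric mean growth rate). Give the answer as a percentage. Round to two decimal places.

7.48%

Growth factor = (160.5/90.1)^(1/8) = (1.781354)^(1/8) = 1.074840
Growth rate = 1.074840 − 1 = 0.074840 = 7.4840%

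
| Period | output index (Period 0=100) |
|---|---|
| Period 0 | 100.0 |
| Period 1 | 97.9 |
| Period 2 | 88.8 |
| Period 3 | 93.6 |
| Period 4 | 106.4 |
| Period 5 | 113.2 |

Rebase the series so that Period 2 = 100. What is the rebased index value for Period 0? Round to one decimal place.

112.6

Rebased(Period 0) = 100.0 / 88.8 × 100 = 112.6126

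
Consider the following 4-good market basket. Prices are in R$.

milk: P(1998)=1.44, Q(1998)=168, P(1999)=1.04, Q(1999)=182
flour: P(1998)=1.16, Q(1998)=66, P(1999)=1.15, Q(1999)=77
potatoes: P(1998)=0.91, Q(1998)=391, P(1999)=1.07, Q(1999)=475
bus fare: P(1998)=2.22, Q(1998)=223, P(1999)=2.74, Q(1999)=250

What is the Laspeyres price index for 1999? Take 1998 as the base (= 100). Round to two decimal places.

Laspeyres price index uses base-period quantities as weights.
ΣP(1999)·Q(1998) = 1.04×168 + 1.15×66 + 1.07×391 + 2.74×223 = 174.72 + 75.9 + 418.37 + 611.02 = 1280.01
ΣP(1998)·Q(1998) = 1.44×168 + 1.16×66 + 0.91×391 + 2.22×223 = 241.92 + 76.56 + 355.81 + 495.06 = 1169.35
Index = 1280.01 / 1169.35 × 100 = 109.4634

109.46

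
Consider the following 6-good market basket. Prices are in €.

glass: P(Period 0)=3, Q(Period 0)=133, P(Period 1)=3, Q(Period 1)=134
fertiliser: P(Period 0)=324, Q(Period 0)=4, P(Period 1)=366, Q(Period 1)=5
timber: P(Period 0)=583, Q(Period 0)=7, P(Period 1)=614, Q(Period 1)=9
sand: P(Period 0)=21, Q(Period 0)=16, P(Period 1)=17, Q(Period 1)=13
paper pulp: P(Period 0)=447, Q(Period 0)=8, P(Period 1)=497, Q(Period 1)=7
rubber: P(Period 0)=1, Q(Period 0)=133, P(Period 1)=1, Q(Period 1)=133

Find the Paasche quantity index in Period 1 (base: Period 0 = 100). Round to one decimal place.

110.0

Paasche quantity index uses current-period prices as weights.
ΣP(Period 1)·Q(Period 1) = 3×134 + 366×5 + 614×9 + 17×13 + 497×7 + 1×133 = 402 + 1830 + 5526 + 221 + 3479 + 133 = 11591
ΣP(Period 1)·Q(Period 0) = 3×133 + 366×4 + 614×7 + 17×16 + 497×8 + 1×133 = 399 + 1464 + 4298 + 272 + 3976 + 133 = 10542
Index = 11591 / 10542 × 100 = 109.9507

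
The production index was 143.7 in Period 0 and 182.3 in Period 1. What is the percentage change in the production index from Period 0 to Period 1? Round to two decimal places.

Change = (182.3 − 143.7) / 143.7 × 100
       = 38.6 / 143.7 × 100 = 26.8615%

26.86%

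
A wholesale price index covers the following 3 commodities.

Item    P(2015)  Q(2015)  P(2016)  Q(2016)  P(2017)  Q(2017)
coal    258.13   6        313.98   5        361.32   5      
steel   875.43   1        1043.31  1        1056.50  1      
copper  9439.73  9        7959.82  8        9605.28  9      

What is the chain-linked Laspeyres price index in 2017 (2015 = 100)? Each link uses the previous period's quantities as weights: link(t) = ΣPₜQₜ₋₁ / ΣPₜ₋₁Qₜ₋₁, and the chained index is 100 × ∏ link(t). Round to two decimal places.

Link 2015→2016:
ΣP(2016)Q(2015) = 313.98×6 + 1043.31×1 + 7959.82×9 = 1883.88 + 1043.31 + 71638.38 = 74565.57
ΣP(2015)Q(2015) = 258.13×6 + 875.43×1 + 9439.73×9 = 1548.78 + 875.43 + 84957.57 = 87381.78
link = 74565.57/87381.78 = 0.853331
Link 2016→2017:
ΣP(2017)Q(2016) = 361.32×5 + 1056.50×1 + 9605.28×8 = 1806.6 + 1056.5 + 76842.24 = 79705.34
ΣP(2016)Q(2016) = 313.98×5 + 1043.31×1 + 7959.82×8 = 1569.9 + 1043.31 + 63678.56 = 66291.77
link = 79705.34/66291.77 = 1.202341
Chained index = 100 × 0.853331 × 1.202341 = 102.5995

102.60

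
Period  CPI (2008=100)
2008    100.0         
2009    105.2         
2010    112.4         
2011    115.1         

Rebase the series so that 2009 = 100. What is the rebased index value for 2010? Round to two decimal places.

Rebased(2010) = 112.4 / 105.2 × 100 = 106.8441

106.84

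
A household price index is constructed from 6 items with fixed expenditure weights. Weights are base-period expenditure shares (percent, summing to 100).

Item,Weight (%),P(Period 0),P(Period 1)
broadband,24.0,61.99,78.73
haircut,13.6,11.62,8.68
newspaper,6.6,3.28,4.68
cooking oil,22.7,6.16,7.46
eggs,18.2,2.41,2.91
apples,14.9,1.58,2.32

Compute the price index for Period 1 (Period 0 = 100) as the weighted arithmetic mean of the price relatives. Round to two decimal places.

broadband: 24.0 × (78.73/61.99) = 24.0 × 1.270044 = 30.4810
haircut: 13.6 × (8.68/11.62) = 13.6 × 0.746988 = 10.1590
newspaper: 6.6 × (4.68/3.28) = 6.6 × 1.426829 = 9.4171
cooking oil: 22.7 × (7.46/6.16) = 22.7 × 1.211039 = 27.4906
eggs: 18.2 × (2.91/2.41) = 18.2 × 1.207469 = 21.9759
apples: 14.9 × (2.32/1.58) = 14.9 × 1.468354 = 21.8785
Index = Σ wᵢ·(p₁ᵢ/p₀ᵢ) = 30.4810 + 10.1590 + 9.4171 + 27.4906 + 21.9759 + 21.8785 = 121.4022

121.40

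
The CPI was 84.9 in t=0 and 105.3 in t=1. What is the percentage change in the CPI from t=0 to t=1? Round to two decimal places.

24.03%

Change = (105.3 − 84.9) / 84.9 × 100
       = 20.4 / 84.9 × 100 = 24.0283%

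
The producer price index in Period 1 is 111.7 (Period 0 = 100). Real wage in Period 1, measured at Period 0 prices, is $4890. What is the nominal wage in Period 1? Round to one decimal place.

5462.1

Nominal = Real × (Index/100) = 4890 × (111.7/100)
        = 4890 × 1.117 = 5462.1300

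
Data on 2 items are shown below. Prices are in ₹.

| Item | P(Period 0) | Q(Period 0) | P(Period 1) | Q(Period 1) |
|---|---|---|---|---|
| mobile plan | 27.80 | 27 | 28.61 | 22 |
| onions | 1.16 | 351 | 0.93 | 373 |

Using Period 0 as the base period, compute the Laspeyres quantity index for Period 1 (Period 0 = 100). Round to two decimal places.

Laspeyres quantity index uses base-period prices as weights.
ΣP(Period 0)·Q(Period 1) = 27.80×22 + 1.16×373 = 611.6 + 432.68 = 1044.28
ΣP(Period 0)·Q(Period 0) = 27.80×27 + 1.16×351 = 750.6 + 407.16 = 1157.76
Index = 1044.28 / 1157.76 × 100 = 90.1983

90.20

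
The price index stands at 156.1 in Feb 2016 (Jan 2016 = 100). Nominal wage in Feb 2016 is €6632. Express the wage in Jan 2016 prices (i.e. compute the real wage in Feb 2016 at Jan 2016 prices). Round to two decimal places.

Real = Nominal ÷ (Index/100) = 6632 ÷ (156.1/100)
     = 6632 ÷ 1.561 = 4248.5586

4248.56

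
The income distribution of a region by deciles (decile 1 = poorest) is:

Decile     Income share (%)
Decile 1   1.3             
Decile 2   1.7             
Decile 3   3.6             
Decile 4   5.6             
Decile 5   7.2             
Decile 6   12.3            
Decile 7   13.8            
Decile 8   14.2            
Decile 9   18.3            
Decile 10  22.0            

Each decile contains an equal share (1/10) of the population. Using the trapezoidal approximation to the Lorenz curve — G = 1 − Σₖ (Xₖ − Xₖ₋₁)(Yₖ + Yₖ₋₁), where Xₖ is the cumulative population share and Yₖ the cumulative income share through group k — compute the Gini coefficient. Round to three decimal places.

0.385

Cumulative income shares Yₖ: 0.0130, 0.0300, 0.0660, 0.1220, 0.1940, 0.3170, 0.4550, 0.5970, 0.7800, 1.0000
Σ (Xₖ−Xₖ₋₁)(Yₖ+Yₖ₋₁) = (1/10)(0.0130+0.0000) + (1/10)(0.0300+0.0130) + (1/10)(0.0660+0.0300) + (1/10)(0.1220+0.0660) + (1/10)(0.1940+0.1220) + (1/10)(0.3170+0.1940) + (1/10)(0.4550+0.3170) + (1/10)(0.5970+0.4550) + (1/10)(0.7800+0.5970) + (1/10)(1.0000+0.7800)
  = 0.0013 + 0.0043 + 0.0096 + 0.0188 + 0.0316 + 0.0511 + 0.0772 + 0.1052 + 0.1377 + 0.1780 = 0.6148
G = 1 − 0.6148 = 0.3852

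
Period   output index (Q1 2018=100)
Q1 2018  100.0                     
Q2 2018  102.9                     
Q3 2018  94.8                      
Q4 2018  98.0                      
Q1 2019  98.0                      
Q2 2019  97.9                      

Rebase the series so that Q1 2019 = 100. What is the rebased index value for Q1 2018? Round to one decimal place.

102.0

Rebased(Q1 2018) = 100.0 / 98.0 × 100 = 102.0408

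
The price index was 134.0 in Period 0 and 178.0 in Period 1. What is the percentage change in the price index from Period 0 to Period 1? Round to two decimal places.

32.84%

Change = (178.0 − 134.0) / 134.0 × 100
       = 44.0 / 134.0 × 100 = 32.8358%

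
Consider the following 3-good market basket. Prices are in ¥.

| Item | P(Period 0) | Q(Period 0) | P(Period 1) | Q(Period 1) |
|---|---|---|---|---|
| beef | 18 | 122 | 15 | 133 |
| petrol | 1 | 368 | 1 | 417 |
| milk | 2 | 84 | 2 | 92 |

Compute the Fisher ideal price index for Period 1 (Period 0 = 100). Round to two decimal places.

86.64

Laspeyres component (base-period weights):
ΣP(Period 1)Q(Period 0) = 15×122 + 1×368 + 2×84 = 1830 + 368 + 168 = 2366
ΣP(Period 0)Q(Period 0) = 18×122 + 1×368 + 2×84 = 2196 + 368 + 168 = 2732
L = 2366 / 2732 × 100 = 86.6032
Paasche component (current-period weights):
ΣP(Period 1)Q(Period 1) = 15×133 + 1×417 + 2×92 = 1995 + 417 + 184 = 2596
ΣP(Period 0)Q(Period 1) = 18×133 + 1×417 + 2×92 = 2394 + 417 + 184 = 2995
P = 2596 / 2995 × 100 = 86.6778
Fisher = √(L × P) = √(86.6032 × 86.6778) = 86.6405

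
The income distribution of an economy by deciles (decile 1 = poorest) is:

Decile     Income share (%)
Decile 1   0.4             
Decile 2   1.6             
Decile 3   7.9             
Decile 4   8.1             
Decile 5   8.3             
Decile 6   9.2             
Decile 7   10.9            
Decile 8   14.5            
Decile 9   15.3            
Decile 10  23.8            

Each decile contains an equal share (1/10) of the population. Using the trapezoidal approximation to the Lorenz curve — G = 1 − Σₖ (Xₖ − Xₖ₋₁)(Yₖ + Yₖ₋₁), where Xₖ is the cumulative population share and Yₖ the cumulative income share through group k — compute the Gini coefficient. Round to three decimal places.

0.349

Cumulative income shares Yₖ: 0.0040, 0.0200, 0.0990, 0.1800, 0.2630, 0.3550, 0.4640, 0.6090, 0.7620, 1.0000
Σ (Xₖ−Xₖ₋₁)(Yₖ+Yₖ₋₁) = (1/10)(0.0040+0.0000) + (1/10)(0.0200+0.0040) + (1/10)(0.0990+0.0200) + (1/10)(0.1800+0.0990) + (1/10)(0.2630+0.1800) + (1/10)(0.3550+0.2630) + (1/10)(0.4640+0.3550) + (1/10)(0.6090+0.4640) + (1/10)(0.7620+0.6090) + (1/10)(1.0000+0.7620)
  = 0.0004 + 0.0024 + 0.0119 + 0.0279 + 0.0443 + 0.0618 + 0.0819 + 0.1073 + 0.1371 + 0.1762 = 0.6512
G = 1 − 0.6512 = 0.3488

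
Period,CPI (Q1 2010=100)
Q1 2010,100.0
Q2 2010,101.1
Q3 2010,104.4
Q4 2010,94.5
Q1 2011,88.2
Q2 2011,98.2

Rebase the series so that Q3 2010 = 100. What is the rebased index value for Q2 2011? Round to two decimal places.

Rebased(Q2 2011) = 98.2 / 104.4 × 100 = 94.0613

94.06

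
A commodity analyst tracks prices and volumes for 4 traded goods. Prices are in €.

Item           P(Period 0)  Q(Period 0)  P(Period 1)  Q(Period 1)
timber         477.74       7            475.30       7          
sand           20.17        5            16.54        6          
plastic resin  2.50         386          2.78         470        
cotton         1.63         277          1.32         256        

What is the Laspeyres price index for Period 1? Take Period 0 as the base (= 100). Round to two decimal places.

Laspeyres price index uses base-period quantities as weights.
ΣP(Period 1)·Q(Period 0) = 475.30×7 + 16.54×5 + 2.78×386 + 1.32×277 = 3327.1 + 82.7 + 1073.08 + 365.64 = 4848.52
ΣP(Period 0)·Q(Period 0) = 477.74×7 + 20.17×5 + 2.50×386 + 1.63×277 = 3344.18 + 100.85 + 965 + 451.51 = 4861.54
Index = 4848.52 / 4861.54 × 100 = 99.7322

99.73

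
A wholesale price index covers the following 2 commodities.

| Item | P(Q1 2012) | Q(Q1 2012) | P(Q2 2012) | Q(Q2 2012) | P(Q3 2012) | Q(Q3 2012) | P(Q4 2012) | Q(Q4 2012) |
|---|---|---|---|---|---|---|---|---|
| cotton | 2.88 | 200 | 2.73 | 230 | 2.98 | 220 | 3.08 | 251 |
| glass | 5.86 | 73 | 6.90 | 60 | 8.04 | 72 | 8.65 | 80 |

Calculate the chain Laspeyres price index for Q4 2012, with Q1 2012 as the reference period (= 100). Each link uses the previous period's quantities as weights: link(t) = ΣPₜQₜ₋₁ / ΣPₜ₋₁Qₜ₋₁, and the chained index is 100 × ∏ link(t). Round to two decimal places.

123.47

Link Q1 2012→Q2 2012:
ΣP(Q2 2012)Q(Q1 2012) = 2.73×200 + 6.90×73 = 546 + 503.7 = 1049.7
ΣP(Q1 2012)Q(Q1 2012) = 2.88×200 + 5.86×73 = 576 + 427.78 = 1003.78
link = 1049.7/1003.78 = 1.045747
Link Q2 2012→Q3 2012:
ΣP(Q3 2012)Q(Q2 2012) = 2.98×230 + 8.04×60 = 685.4 + 482.4 = 1167.8
ΣP(Q2 2012)Q(Q2 2012) = 2.73×230 + 6.90×60 = 627.9 + 414 = 1041.9
link = 1167.8/1041.9 = 1.120837
Link Q3 2012→Q4 2012:
ΣP(Q4 2012)Q(Q3 2012) = 3.08×220 + 8.65×72 = 677.6 + 622.8 = 1300.4
ΣP(Q3 2012)Q(Q3 2012) = 2.98×220 + 8.04×72 = 655.6 + 578.88 = 1234.48
link = 1300.4/1234.48 = 1.053399
Chained index = 100 × 1.045747 × 1.120837 × 1.053399 = 123.4702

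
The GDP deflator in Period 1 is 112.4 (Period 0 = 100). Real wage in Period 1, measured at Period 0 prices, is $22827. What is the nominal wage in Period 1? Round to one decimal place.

25657.5

Nominal = Real × (Index/100) = 22827 × (112.4/100)
        = 22827 × 1.124 = 25657.5480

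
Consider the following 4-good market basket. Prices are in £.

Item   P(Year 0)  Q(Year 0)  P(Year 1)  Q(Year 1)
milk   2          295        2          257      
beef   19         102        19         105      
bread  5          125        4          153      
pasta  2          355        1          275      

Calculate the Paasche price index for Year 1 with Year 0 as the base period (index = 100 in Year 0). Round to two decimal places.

88.81

Paasche price index uses current-period quantities as weights.
ΣP(Year 1)·Q(Year 1) = 2×257 + 19×105 + 4×153 + 1×275 = 514 + 1995 + 612 + 275 = 3396
ΣP(Year 0)·Q(Year 1) = 2×257 + 19×105 + 5×153 + 2×275 = 514 + 1995 + 765 + 550 = 3824
Index = 3396 / 3824 × 100 = 88.8075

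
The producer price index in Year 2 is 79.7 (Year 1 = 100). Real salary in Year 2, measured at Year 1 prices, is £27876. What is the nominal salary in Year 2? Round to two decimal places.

Nominal = Real × (Index/100) = 27876 × (79.7/100)
        = 27876 × 0.797 = 22217.1720

22217.17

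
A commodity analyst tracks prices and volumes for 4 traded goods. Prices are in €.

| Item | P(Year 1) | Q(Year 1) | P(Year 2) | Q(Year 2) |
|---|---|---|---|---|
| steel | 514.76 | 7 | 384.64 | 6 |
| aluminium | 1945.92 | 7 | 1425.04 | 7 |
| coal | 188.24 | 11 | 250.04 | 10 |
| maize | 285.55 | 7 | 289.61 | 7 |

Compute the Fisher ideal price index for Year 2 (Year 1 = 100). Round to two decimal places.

81.78

Laspeyres component (base-period weights):
ΣP(Year 2)Q(Year 1) = 384.64×7 + 1425.04×7 + 250.04×11 + 289.61×7 = 2692.48 + 9975.28 + 2750.44 + 2027.27 = 17445.47
ΣP(Year 1)Q(Year 1) = 514.76×7 + 1945.92×7 + 188.24×11 + 285.55×7 = 3603.32 + 13621.44 + 2070.64 + 1998.85 = 21294.25
L = 17445.47 / 21294.25 × 100 = 81.9257
Paasche component (current-period weights):
ΣP(Year 2)Q(Year 2) = 384.64×6 + 1425.04×7 + 250.04×10 + 289.61×7 = 2307.84 + 9975.28 + 2500.4 + 2027.27 = 16810.79
ΣP(Year 1)Q(Year 2) = 514.76×6 + 1945.92×7 + 188.24×10 + 285.55×7 = 3088.56 + 13621.44 + 1882.4 + 1998.85 = 20591.25
P = 16810.79 / 20591.25 × 100 = 81.6405
Fisher = √(L × P) = √(81.9257 × 81.6405) = 81.7830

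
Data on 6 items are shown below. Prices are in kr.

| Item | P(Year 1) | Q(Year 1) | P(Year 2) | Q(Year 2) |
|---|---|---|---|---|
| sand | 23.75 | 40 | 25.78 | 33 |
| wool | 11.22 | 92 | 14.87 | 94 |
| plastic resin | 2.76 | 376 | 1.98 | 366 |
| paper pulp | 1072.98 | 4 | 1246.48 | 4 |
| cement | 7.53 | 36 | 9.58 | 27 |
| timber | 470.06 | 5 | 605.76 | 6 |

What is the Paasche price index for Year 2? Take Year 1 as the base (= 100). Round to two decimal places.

Paasche price index uses current-period quantities as weights.
ΣP(Year 2)·Q(Year 2) = 25.78×33 + 14.87×94 + 1.98×366 + 1246.48×4 + 9.58×27 + 605.76×6 = 850.74 + 1397.78 + 724.68 + 4985.92 + 258.66 + 3634.56 = 11852.34
ΣP(Year 1)·Q(Year 2) = 23.75×33 + 11.22×94 + 2.76×366 + 1072.98×4 + 7.53×27 + 470.06×6 = 783.75 + 1054.68 + 1010.16 + 4291.92 + 203.31 + 2820.36 = 10164.18
Index = 11852.34 / 10164.18 × 100 = 116.6089

116.61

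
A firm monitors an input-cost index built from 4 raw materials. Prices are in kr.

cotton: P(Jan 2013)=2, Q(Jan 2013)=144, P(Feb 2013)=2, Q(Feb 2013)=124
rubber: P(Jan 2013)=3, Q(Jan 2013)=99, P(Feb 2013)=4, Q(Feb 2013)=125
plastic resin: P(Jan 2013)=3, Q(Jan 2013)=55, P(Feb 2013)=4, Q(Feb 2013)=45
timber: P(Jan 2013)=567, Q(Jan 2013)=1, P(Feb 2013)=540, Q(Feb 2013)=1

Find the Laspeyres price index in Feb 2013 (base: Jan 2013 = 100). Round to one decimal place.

109.6

Laspeyres price index uses base-period quantities as weights.
ΣP(Feb 2013)·Q(Jan 2013) = 2×144 + 4×99 + 4×55 + 540×1 = 288 + 396 + 220 + 540 = 1444
ΣP(Jan 2013)·Q(Jan 2013) = 2×144 + 3×99 + 3×55 + 567×1 = 288 + 297 + 165 + 567 = 1317
Index = 1444 / 1317 × 100 = 109.6431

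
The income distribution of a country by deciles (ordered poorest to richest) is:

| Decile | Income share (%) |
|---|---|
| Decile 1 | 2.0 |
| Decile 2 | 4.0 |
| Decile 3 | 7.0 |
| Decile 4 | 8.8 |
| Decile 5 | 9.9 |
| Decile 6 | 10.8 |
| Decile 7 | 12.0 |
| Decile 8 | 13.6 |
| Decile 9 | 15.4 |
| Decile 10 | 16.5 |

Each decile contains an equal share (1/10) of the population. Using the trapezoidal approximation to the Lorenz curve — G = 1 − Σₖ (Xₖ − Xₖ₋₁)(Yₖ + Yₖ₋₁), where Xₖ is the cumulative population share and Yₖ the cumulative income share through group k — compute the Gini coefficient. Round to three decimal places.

Cumulative income shares Yₖ: 0.0200, 0.0600, 0.1300, 0.2180, 0.3170, 0.4250, 0.5450, 0.6810, 0.8350, 1.0000
Σ (Xₖ−Xₖ₋₁)(Yₖ+Yₖ₋₁) = (1/10)(0.0200+0.0000) + (1/10)(0.0600+0.0200) + (1/10)(0.1300+0.0600) + (1/10)(0.2180+0.1300) + (1/10)(0.3170+0.2180) + (1/10)(0.4250+0.3170) + (1/10)(0.5450+0.4250) + (1/10)(0.6810+0.5450) + (1/10)(0.8350+0.6810) + (1/10)(1.0000+0.8350)
  = 0.0020 + 0.0080 + 0.0190 + 0.0348 + 0.0535 + 0.0742 + 0.0970 + 0.1226 + 0.1516 + 0.1835 = 0.7462
G = 1 − 0.7462 = 0.2538

0.254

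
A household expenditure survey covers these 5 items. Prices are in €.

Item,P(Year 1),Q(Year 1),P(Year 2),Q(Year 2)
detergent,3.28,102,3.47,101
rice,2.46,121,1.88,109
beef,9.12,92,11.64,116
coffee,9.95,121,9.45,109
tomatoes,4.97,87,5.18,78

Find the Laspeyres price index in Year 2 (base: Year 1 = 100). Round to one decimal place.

104.5

Laspeyres price index uses base-period quantities as weights.
ΣP(Year 2)·Q(Year 1) = 3.47×102 + 1.88×121 + 11.64×92 + 9.45×121 + 5.18×87 = 353.94 + 227.48 + 1070.88 + 1143.45 + 450.66 = 3246.41
ΣP(Year 1)·Q(Year 1) = 3.28×102 + 2.46×121 + 9.12×92 + 9.95×121 + 4.97×87 = 334.56 + 297.66 + 839.04 + 1203.95 + 432.39 = 3107.6
Index = 3246.41 / 3107.6 × 100 = 104.4668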